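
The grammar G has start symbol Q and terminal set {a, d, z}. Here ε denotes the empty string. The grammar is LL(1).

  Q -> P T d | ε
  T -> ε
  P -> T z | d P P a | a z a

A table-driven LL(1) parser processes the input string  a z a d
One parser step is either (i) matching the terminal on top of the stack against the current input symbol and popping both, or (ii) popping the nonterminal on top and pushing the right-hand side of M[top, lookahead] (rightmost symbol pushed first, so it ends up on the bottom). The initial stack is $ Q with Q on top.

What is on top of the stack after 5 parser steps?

     Stack        Input      Action
  1  $ Q          a z a d $  expand Q -> P T d
  2  $ d T P      a z a d $  expand P -> a z a
  3  $ d T a z a  a z a d $  match a
  4  $ d T a z    z a d $    match z
  5  $ d T a      a d $      match a
Stack after step 5: $ d T (top = T).

T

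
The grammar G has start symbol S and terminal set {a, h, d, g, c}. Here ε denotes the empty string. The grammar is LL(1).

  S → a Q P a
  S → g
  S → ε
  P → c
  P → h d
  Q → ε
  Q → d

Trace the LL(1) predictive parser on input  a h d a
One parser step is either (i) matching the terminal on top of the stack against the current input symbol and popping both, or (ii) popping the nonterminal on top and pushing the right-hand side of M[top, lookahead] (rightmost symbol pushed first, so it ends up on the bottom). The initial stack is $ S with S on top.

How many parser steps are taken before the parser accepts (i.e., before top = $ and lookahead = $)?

7

step 1: stack=$ S  input=a h d a $  — expand S → a Q P a
step 2: stack=$ a P Q a  input=a h d a $  — match a
step 3: stack=$ a P Q  input=h d a $  — expand Q → ε
step 4: stack=$ a P  input=h d a $  — expand P → h d
step 5: stack=$ a d h  input=h d a $  — match h
step 6: stack=$ a d  input=d a $  — match d
step 7: stack=$ a  input=a $  — match a
Accept reached after 7 steps.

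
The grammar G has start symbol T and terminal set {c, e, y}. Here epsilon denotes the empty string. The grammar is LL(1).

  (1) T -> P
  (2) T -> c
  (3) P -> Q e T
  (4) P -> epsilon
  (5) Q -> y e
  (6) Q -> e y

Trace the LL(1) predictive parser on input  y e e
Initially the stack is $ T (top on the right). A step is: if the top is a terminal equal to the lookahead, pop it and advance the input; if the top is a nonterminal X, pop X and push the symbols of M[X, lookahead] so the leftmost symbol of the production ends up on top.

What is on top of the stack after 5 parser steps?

step 1: stack=$ T  input=y e e $  — expand T -> P
step 2: stack=$ P  input=y e e $  — expand P -> Q e T
step 3: stack=$ T e Q  input=y e e $  — expand Q -> y e
step 4: stack=$ T e e y  input=y e e $  — match y
step 5: stack=$ T e e  input=e e $  — match e
Stack after step 5: $ T e (top = e).

e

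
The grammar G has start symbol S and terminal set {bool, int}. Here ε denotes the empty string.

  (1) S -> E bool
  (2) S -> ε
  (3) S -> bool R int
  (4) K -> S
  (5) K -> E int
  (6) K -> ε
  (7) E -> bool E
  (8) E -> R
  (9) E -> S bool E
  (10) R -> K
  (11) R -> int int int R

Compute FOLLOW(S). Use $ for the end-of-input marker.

FIRST(S): from S->E bool we get {bool, int}; from S->ε we get {ε}; from S->bool R int we get {bool}. So FIRST(S) = {ε, bool, int}.
FIRST(K): from K->S we get {ε, bool, int}; from K->E int we get {bool, int}; from K->ε we get {ε}. So FIRST(K) = {ε, bool, int}.
FIRST(R): from R->K we get {ε, bool, int}; from R->int int int R we get {int}. So FIRST(R) = {ε, bool, int}.
FIRST(E): from E->bool E we get {bool}; from E->R we get {ε, bool, int}; from E->S bool E we get {bool, int}. So FIRST(E) = {ε, bool, int}.
FOLLOW(S) includes $ since S is the start symbol.
FOLLOW(E): in S->E bool, E is followed by bool with FIRST {bool}; in K->E int, E is followed by int with FIRST {int}; in E->bool E, the suffix after E is empty (adds nothing new); in E->S bool E, the suffix after E is empty (adds nothing new). Thus FOLLOW(E) = {bool, int}.
FOLLOW(R): in S->bool R int, R is followed by int with FIRST {int}; in E->R, the suffix after R is empty, so FOLLOW(R) ⊇ FOLLOW(E) = {bool, int}; in R->int int int R, the suffix after R is empty (adds nothing new). Thus FOLLOW(R) = {bool, int}.
FOLLOW(K): in R->K, the suffix after K is empty, so FOLLOW(K) ⊇ FOLLOW(R) = {bool, int}. Thus FOLLOW(K) = {bool, int}.
FOLLOW(S): in K->S, the suffix after S is empty, so FOLLOW(S) ⊇ FOLLOW(K) = {bool, int}; in E->S bool E, S is followed by bool E with FIRST {bool}. Thus FOLLOW(S) = {$, bool, int}.

{$, bool, int}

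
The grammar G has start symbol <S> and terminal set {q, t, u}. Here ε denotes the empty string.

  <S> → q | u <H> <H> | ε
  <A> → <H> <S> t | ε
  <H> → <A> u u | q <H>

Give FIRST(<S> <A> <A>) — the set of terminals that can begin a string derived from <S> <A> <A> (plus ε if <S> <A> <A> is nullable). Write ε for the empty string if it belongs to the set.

{ε, q, u}

FIRST(<S>): from <S>→q we get {q}; from <S>→u <H> <H> we get {u}; from <S>→ε we get {ε}. So FIRST(<S>) = {ε, q, u}.
FIRST(<A>): from <A>→<H> <S> t we get {q, u}; from <A>→ε we get {ε}. So FIRST(<A>) = {ε, q, u}.
FIRST(<H>): from <H>→<A> u u we get {q, u}; from <H>→q <H> we get {q}. So FIRST(<H>) = {q, u}.
FIRST(<S> <A> <A>): take FIRST of each symbol in turn, carrying on past any symbol whose FIRST contains ε; result {ε, q, u}.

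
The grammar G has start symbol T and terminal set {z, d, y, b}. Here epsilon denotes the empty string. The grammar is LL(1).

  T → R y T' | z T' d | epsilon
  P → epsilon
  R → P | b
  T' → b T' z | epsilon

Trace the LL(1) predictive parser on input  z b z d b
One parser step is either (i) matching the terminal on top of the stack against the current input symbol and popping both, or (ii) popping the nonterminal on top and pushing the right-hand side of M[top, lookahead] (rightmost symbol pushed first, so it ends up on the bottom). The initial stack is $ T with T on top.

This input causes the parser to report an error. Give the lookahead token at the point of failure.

     Stack       Input        Action
  1  $ T         z b z d b $  expand T → z T' d
  2  $ d T' z    z b z d b $  match z
  3  $ d T'      b z d b $    expand T' → b T' z
  4  $ d z T' b  b z d b $    match b
  5  $ d z T'    z d b $      expand T' → epsilon
  6  $ d z       z d b $      match z
  7  $ d         d b $        match d
  8  $           b $          error: stack empty but input remains

b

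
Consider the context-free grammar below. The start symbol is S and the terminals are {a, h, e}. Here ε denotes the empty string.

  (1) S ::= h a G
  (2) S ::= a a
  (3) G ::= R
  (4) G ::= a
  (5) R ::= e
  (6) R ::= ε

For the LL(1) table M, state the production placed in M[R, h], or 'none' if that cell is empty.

none

FIRST(S) = {a, h}
FIRST(R) = {ε, e}
FIRST(G) = {ε, a, e}  (via R)
FOLLOW(S) includes $ since S is the start symbol.
FOLLOW(G): in S::=h a G, the suffix after G is empty, so FOLLOW(G) ⊇ FOLLOW(S) = {$}. Thus FOLLOW(G) = {$}.
FOLLOW(R): in G::=R, the suffix after R is empty, so FOLLOW(R) ⊇ FOLLOW(G) = {$}. Thus FOLLOW(R) = {$}.
For R ::= e: FIRST(e) = {e}, so it goes in M[R, t] for t ∈ {e}.
For R ::= ε: FIRST(ε) = {ε}, so it goes in M[R, t] for t ∈ {}; since ε ∈ FIRST, also for every t ∈ FOLLOW(R) = {$}.
None of these place a production in M[R, h].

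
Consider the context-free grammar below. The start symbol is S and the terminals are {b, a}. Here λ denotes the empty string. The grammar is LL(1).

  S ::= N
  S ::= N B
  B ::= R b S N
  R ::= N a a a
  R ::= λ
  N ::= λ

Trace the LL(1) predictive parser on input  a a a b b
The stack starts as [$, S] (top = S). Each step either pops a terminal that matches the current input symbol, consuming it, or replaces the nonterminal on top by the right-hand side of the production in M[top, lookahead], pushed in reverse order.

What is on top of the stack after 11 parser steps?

B

step 1: stack=$ S  input=a a a b b $  — expand S ::= N B
step 2: stack=$ B N  input=a a a b b $  — expand N ::= λ
step 3: stack=$ B  input=a a a b b $  — expand B ::= R b S N
step 4: stack=$ N S b R  input=a a a b b $  — expand R ::= N a a a
step 5: stack=$ N S b a a a N  input=a a a b b $  — expand N ::= λ
step 6: stack=$ N S b a a a  input=a a a b b $  — match a
step 7: stack=$ N S b a a  input=a a b b $  — match a
step 8: stack=$ N S b a  input=a b b $  — match a
step 9: stack=$ N S b  input=b b $  — match b
step 10: stack=$ N S  input=b $  — expand S ::= N B
step 11: stack=$ N B N  input=b $  — expand N ::= λ
Stack after step 11: $ N B (top = B).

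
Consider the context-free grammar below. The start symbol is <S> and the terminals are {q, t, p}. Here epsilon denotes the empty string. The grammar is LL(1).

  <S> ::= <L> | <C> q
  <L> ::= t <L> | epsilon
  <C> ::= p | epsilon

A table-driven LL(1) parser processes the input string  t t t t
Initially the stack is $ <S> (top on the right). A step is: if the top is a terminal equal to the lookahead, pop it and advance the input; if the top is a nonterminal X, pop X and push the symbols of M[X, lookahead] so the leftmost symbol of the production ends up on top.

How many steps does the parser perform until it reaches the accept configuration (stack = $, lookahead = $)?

      Stack    Input      Action
   1  $ <S>    t t t t $  expand <S> ::= <L>
   2  $ <L>    t t t t $  expand <L> ::= t <L>
   3  $ <L> t  t t t t $  match t
   4  $ <L>    t t t $    expand <L> ::= t <L>
   5  $ <L> t  t t t $    match t
   6  $ <L>    t t $      expand <L> ::= t <L>
   7  $ <L> t  t t $      match t
   8  $ <L>    t $        expand <L> ::= t <L>
   9  $ <L> t  t $        match t
  10  $ <L>    $          expand <L> ::= epsilon
Accept reached after 10 steps.

10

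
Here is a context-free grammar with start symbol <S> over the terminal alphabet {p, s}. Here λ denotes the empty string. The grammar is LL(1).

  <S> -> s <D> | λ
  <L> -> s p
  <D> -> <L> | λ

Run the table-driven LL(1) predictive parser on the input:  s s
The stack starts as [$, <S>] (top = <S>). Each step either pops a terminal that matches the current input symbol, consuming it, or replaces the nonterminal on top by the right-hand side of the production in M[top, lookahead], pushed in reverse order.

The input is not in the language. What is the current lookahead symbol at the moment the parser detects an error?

$

     Stack    Input  Action
  1  $ <S>    s s $  expand <S> -> s <D>
  2  $ <D> s  s s $  match s
  3  $ <D>    s $    expand <D> -> <L>
  4  $ <L>    s $    expand <L> -> s p
  5  $ p s    s $    match s
  6  $ p      $      error: top is terminal p but lookahead is $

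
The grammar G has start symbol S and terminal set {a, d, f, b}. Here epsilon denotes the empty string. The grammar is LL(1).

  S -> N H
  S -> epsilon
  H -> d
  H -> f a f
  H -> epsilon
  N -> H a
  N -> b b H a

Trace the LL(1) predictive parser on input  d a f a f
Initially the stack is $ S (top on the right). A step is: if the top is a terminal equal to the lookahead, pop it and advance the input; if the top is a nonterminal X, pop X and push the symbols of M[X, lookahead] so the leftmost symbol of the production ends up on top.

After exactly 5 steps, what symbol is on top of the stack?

H

step 1: stack=$ S  input=d a f a f $  — expand S -> N H
step 2: stack=$ H N  input=d a f a f $  — expand N -> H a
step 3: stack=$ H a H  input=d a f a f $  — expand H -> d
step 4: stack=$ H a d  input=d a f a f $  — match d
step 5: stack=$ H a  input=a f a f $  — match a
Stack after step 5: $ H (top = H).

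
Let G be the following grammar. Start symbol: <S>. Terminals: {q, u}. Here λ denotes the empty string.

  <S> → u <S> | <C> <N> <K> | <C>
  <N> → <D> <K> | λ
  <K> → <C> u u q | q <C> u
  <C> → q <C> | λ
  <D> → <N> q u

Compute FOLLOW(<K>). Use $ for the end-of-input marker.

FIRST(<C>): from <C>→q <C> we get {q}; from <C>→λ we get {λ}. So FIRST(<C>) = {λ, q}.
FIRST(<K>): from <K>→<C> u u q we get {q, u}; from <K>→q <C> u we get {q}. So FIRST(<K>) = {q, u}.
FIRST(<S>): from <S>→u <S> we get {u}; from <S>→<C> <N> <K> we get {q, u}; from <S>→<C> we get {λ, q}. So FIRST(<S>) = {λ, q, u}.
FIRST(<N>): from <N>→<D> <K> we get {q}; from <N>→λ we get {λ}. So FIRST(<N>) = {λ, q}.
FIRST(<D>): from <D>→<N> q u we get {q}. So FIRST(<D>) = {q}.
FOLLOW(<S>) includes $ since <S> is the start symbol.
FOLLOW(<S>): in <S>→u <S>, the suffix after <S> is empty (adds nothing new). Thus FOLLOW(<S>) = {$}.
FOLLOW(<N>): in <S>→<C> <N> <K>, <N> is followed by <K> with FIRST {q, u}; in <D>→<N> q u, <N> is followed by q u with FIRST {q}. Thus FOLLOW(<N>) = {q, u}.
FOLLOW(<K>): in <S>→<C> <N> <K>, the suffix after <K> is empty, so FOLLOW(<K>) ⊇ FOLLOW(<S>) = {$}; in <N>→<D> <K>, the suffix after <K> is empty, so FOLLOW(<K>) ⊇ FOLLOW(<N>) = {q, u}. Thus FOLLOW(<K>) = {$, q, u}.
FOLLOW(<C>): in <S>→<C> <N> <K>, <C> is followed by <N> <K> with FIRST {q, u}; in <S>→<C>, the suffix after <C> is empty, so FOLLOW(<C>) ⊇ FOLLOW(<S>) = {$}; in <K>→<C> u u q, <C> is followed by u u q with FIRST {u}; in <K>→q <C> u, <C> is followed by u with FIRST {u}; in <C>→q <C>, the suffix after <C> is empty (adds nothing new). Thus FOLLOW(<C>) = {$, q, u}.
FOLLOW(<D>): in <N>→<D> <K>, <D> is followed by <K> with FIRST {q, u}. Thus FOLLOW(<D>) = {q, u}.

{$, q, u}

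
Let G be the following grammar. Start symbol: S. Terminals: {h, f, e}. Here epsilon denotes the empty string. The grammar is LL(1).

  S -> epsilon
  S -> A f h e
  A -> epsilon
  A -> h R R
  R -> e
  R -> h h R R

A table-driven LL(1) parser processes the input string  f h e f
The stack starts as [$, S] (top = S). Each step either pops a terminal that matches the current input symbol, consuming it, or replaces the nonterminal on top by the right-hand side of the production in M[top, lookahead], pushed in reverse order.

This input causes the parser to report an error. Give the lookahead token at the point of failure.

step 1: stack=$ S  input=f h e f $  — expand S -> A f h e
step 2: stack=$ e h f A  input=f h e f $  — expand A -> epsilon
step 3: stack=$ e h f  input=f h e f $  — match f
step 4: stack=$ e h  input=h e f $  — match h
step 5: stack=$ e  input=e f $  — match e
step 6: stack=$  input=f $  — error: stack empty but input remains

f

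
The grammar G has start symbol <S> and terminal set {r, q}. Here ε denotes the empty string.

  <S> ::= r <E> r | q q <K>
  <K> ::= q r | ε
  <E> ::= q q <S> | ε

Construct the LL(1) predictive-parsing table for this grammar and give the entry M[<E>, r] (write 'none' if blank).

<E> ::= ε

FIRST(<S>) = {q, r}
FIRST(<K>) = {ε, q}
FIRST(<E>) = {ε, q}
FOLLOW(<S>) includes $ since <S> is the start symbol.
FOLLOW(<E>): in <S>::=r <E> r, <E> is followed by r with FIRST {r}. Thus FOLLOW(<E>) = {r}.
For <E> ::= q q <S>: FIRST(q q <S>) = {q}, so it goes in M[<E>, t] for t ∈ {q}.
For <E> ::= ε: FIRST(ε) = {ε}, so it goes in M[<E>, t] for t ∈ {}; since ε ∈ FIRST, also for every t ∈ FOLLOW(<E>) = {r}.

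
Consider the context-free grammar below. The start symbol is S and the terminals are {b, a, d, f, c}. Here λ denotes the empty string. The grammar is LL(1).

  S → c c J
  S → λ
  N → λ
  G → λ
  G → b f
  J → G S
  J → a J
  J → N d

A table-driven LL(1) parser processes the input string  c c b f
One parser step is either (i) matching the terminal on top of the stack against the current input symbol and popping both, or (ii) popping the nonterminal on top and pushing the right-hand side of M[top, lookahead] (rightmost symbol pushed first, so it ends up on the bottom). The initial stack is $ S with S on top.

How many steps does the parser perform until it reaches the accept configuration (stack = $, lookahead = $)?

8

step 1: stack=$ S  input=c c b f $  — expand S → c c J
step 2: stack=$ J c c  input=c c b f $  — match c
step 3: stack=$ J c  input=c b f $  — match c
step 4: stack=$ J  input=b f $  — expand J → G S
step 5: stack=$ S G  input=b f $  — expand G → b f
step 6: stack=$ S f b  input=b f $  — match b
step 7: stack=$ S f  input=f $  — match f
step 8: stack=$ S  input=$  — expand S → λ
Accept reached after 8 steps.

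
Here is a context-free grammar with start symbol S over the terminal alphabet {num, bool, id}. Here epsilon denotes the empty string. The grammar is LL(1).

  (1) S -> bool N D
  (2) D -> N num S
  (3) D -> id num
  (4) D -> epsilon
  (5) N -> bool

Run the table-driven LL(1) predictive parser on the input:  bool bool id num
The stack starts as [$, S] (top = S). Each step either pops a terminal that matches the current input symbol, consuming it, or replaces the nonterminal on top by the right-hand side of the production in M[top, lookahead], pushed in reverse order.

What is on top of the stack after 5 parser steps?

step 1: stack=$ S  input=bool bool id num $  — expand S -> bool N D
step 2: stack=$ D N bool  input=bool bool id num $  — match bool
step 3: stack=$ D N  input=bool id num $  — expand N -> bool
step 4: stack=$ D bool  input=bool id num $  — match bool
step 5: stack=$ D  input=id num $  — expand D -> id num
Stack after step 5: $ num id (top = id).

id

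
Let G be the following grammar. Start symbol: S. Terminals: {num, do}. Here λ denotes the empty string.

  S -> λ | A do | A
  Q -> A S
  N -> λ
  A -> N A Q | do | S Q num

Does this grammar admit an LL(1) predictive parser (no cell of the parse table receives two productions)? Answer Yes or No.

No

FIRST(S) = {λ, do}
FIRST(Q) = {do}
FIRST(N) = {λ}
FIRST(A) = {do}
FOLLOW(S) = {$, do, num}
FOLLOW(Q) = {$, do, num}
FOLLOW(N) = {do}
FOLLOW(A) = {$, do, num}
Cell M[A, do] receives both A -> N A Q and A -> do and A -> S Q num — the grammar is not LL(1).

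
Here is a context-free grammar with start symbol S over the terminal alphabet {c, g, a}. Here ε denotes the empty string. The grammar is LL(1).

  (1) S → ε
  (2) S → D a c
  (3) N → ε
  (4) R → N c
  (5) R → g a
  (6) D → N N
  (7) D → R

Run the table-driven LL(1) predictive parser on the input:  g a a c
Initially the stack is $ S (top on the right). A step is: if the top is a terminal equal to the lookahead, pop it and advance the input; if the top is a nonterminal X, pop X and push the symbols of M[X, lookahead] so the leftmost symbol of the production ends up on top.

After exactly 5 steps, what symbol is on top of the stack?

     Stack      Input      Action
  1  $ S        g a a c $  expand S → D a c
  2  $ c a D    g a a c $  expand D → R
  3  $ c a R    g a a c $  expand R → g a
  4  $ c a a g  g a a c $  match g
  5  $ c a a    a a c $    match a
Stack after step 5: $ c a (top = a).

a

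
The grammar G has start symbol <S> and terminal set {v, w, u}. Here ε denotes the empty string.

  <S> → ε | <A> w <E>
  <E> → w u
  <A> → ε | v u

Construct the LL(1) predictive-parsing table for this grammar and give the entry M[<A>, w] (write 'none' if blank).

<A> → ε

FIRST(<E>) = {w}
FIRST(<A>) = {ε, v}
FIRST(<S>) = {ε, v, w}  (via <A> w <E>)
FOLLOW(<S>) includes $ since <S> is the start symbol.
FOLLOW(<A>): in <S>→<A> w <E>, <A> is followed by w <E> with FIRST {w}. Thus FOLLOW(<A>) = {w}.
For <A> → ε: FIRST(ε) = {ε}, so it goes in M[<A>, t] for t ∈ {}; since ε ∈ FIRST, also for every t ∈ FOLLOW(<A>) = {w}.
For <A> → v u: FIRST(v u) = {v}, so it goes in M[<A>, t] for t ∈ {v}.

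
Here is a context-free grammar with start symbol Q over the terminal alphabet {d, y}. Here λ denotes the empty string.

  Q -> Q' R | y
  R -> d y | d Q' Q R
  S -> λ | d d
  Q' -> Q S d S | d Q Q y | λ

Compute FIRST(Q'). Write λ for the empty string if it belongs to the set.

FIRST(R) = {d}
FIRST(S) = {λ, d}
FIRST(Q) = {d, y}  (via Q' R)
FIRST(Q') = {λ, d, y}  (via Q S d S)

{λ, d, y}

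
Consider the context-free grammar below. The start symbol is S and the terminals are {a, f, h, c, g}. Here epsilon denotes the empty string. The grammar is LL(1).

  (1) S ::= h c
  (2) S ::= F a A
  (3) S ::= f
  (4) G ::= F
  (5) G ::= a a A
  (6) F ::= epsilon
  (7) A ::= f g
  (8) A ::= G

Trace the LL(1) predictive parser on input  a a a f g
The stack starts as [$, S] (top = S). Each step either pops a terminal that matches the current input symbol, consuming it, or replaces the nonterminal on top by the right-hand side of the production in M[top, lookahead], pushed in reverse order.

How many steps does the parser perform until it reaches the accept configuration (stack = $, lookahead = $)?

10

      Stack    Input        Action
   1  $ S      a a a f g $  expand S ::= F a A
   2  $ A a F  a a a f g $  expand F ::= epsilon
   3  $ A a    a a a f g $  match a
   4  $ A      a a f g $    expand A ::= G
   5  $ G      a a f g $    expand G ::= a a A
   6  $ A a a  a a f g $    match a
   7  $ A a    a f g $      match a
   8  $ A      f g $        expand A ::= f g
   9  $ g f    f g $        match f
  10  $ g      g $          match g
Accept reached after 10 steps.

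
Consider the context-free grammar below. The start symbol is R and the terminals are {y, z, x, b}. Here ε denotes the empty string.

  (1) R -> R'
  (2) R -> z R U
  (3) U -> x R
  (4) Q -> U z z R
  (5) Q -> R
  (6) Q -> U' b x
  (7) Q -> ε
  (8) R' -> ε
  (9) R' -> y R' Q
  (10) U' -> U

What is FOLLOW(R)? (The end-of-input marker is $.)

FIRST(U) = {x}
FIRST(R') = {ε, y}
FIRST(R) = {ε, y, z}  (via R')
FIRST(U') = {x}  (via U)
FIRST(Q) = {ε, x, y, z}  (via U z z R, R, U' b x)
FOLLOW(R) includes $ since R is the start symbol.
FOLLOW(U'): in Q->U' b x, U' is followed by b x with FIRST {b}. Thus FOLLOW(U') = {b}.
FOLLOW(R): in R->z R U, R is followed by U with FIRST {x}; in U->x R, the suffix after R is empty, so FOLLOW(R) ⊇ FOLLOW(U) = {$, b, x, y, z}; in Q->U z z R, the suffix after R is empty, so FOLLOW(R) ⊇ FOLLOW(Q) = {$, b, x, y, z}; in Q->R, the suffix after R is empty, so FOLLOW(R) ⊇ FOLLOW(Q) = {$, b, x, y, z}. Thus FOLLOW(R) = {$, b, x, y, z}.
FOLLOW(U): in R->z R U, the suffix after U is empty, so FOLLOW(U) ⊇ FOLLOW(R) = {$, b, x, y, z}; in Q->U z z R, U is followed by z z R with FIRST {z}; in U'->U, the suffix after U is empty, so FOLLOW(U) ⊇ FOLLOW(U') = {b}. Thus FOLLOW(U) = {$, b, x, y, z}.
FOLLOW(R'): in R->R', the suffix after R' is empty, so FOLLOW(R') ⊇ FOLLOW(R) = {$, b, x, y, z}; in R'->y R' Q, R' is followed by Q with FIRST {ε, x, y, z}; in R'->y R' Q, the suffix after R' is nullable (adds nothing new). Thus FOLLOW(R') = {$, b, x, y, z}.
FOLLOW(Q): in R'->y R' Q, the suffix after Q is empty, so FOLLOW(Q) ⊇ FOLLOW(R') = {$, b, x, y, z}. Thus FOLLOW(Q) = {$, b, x, y, z}.

{$, b, x, y, z}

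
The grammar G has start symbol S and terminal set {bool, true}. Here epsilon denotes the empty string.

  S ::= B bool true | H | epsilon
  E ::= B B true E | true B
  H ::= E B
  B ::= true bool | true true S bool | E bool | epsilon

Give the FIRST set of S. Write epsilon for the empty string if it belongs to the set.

FIRST(S) = {epsilon, bool, true}  (via B bool true, H)
FIRST(E) = {true}  (via B B true E)
FIRST(H) = {true}  (via E B)
FIRST(B) = {epsilon, true}  (via E bool)

{epsilon, bool, true}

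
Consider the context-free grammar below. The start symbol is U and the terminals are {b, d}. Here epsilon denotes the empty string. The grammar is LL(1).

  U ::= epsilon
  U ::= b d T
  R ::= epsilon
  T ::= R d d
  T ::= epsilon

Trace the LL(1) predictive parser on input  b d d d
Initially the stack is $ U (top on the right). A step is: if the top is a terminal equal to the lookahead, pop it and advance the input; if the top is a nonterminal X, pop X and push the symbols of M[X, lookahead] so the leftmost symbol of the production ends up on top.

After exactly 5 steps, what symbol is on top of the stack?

step 1: stack=$ U  input=b d d d $  — expand U ::= b d T
step 2: stack=$ T d b  input=b d d d $  — match b
step 3: stack=$ T d  input=d d d $  — match d
step 4: stack=$ T  input=d d $  — expand T ::= R d d
step 5: stack=$ d d R  input=d d $  — expand R ::= epsilon
Stack after step 5: $ d d (top = d).

d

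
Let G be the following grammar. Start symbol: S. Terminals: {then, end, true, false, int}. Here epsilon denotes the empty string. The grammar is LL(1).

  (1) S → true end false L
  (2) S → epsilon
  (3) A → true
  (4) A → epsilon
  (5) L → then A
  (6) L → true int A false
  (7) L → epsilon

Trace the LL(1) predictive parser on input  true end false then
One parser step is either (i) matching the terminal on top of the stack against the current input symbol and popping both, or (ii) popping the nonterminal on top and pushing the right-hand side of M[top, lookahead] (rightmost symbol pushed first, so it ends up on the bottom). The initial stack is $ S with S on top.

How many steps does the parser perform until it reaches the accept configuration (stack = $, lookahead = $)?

     Stack               Input                  Action
  1  $ S                 true end false then $  expand S → true end false L
  2  $ L false end true  true end false then $  match true
  3  $ L false end       end false then $       match end
  4  $ L false           false then $           match false
  5  $ L                 then $                 expand L → then A
  6  $ A then            then $                 match then
  7  $ A                 $                      expand A → epsilon
Accept reached after 7 steps.

7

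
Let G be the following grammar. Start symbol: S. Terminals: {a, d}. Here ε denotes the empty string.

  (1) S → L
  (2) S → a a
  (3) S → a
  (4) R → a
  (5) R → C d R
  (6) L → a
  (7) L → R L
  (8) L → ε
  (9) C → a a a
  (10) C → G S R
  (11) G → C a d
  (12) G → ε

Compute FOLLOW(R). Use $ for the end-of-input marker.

FIRST(S): from S→L we get {ε, a}; from S→a a we get {a}; from S→a we get {a}. So FIRST(S) = {ε, a}.
FIRST(R): from R→a we get {a}; from R→C d R we get {a}. So FIRST(R) = {a}.
FIRST(L): from L→a we get {a}; from L→R L we get {a}; from L→ε we get {ε}. So FIRST(L) = {ε, a}.
FIRST(C): from C→a a a we get {a}; from C→G S R we get {a}. So FIRST(C) = {a}.
FIRST(G): from G→C a d we get {a}; from G→ε we get {ε}. So FIRST(G) = {ε, a}.
FOLLOW(S) includes $ since S is the start symbol.
FOLLOW(S): in C→G S R, S is followed by R with FIRST {a}. Thus FOLLOW(S) = {$, a}.
FOLLOW(L): in S→L, the suffix after L is empty, so FOLLOW(L) ⊇ FOLLOW(S) = {$, a}; in L→R L, the suffix after L is empty (adds nothing new). Thus FOLLOW(L) = {$, a}.
FOLLOW(C): in R→C d R, C is followed by d R with FIRST {d}; in G→C a d, C is followed by a d with FIRST {a}. Thus FOLLOW(C) = {a, d}.
FOLLOW(R): in R→C d R, the suffix after R is empty (adds nothing new); in L→R L, R is followed by L with FIRST {ε, a}; in L→R L, the suffix after R is nullable, so FOLLOW(R) ⊇ FOLLOW(L) = {$, a}; in C→G S R, the suffix after R is empty, so FOLLOW(R) ⊇ FOLLOW(C) = {a, d}. Thus FOLLOW(R) = {$, a, d}.
FOLLOW(G): in C→G S R, G is followed by S R with FIRST {a}. Thus FOLLOW(G) = {a}.

{$, a, d}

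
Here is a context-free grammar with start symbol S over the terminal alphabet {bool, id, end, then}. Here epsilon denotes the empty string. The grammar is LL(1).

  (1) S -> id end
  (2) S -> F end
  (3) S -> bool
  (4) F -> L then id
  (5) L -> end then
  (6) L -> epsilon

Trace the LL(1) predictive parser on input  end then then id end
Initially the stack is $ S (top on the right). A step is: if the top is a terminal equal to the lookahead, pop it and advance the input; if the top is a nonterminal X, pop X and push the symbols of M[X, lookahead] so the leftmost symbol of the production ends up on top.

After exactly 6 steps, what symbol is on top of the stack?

id

step 1: stack=$ S  input=end then then id end $  — expand S -> F end
step 2: stack=$ end F  input=end then then id end $  — expand F -> L then id
step 3: stack=$ end id then L  input=end then then id end $  — expand L -> end then
step 4: stack=$ end id then then end  input=end then then id end $  — match end
step 5: stack=$ end id then then  input=then then id end $  — match then
step 6: stack=$ end id then  input=then id end $  — match then
Stack after step 6: $ end id (top = id).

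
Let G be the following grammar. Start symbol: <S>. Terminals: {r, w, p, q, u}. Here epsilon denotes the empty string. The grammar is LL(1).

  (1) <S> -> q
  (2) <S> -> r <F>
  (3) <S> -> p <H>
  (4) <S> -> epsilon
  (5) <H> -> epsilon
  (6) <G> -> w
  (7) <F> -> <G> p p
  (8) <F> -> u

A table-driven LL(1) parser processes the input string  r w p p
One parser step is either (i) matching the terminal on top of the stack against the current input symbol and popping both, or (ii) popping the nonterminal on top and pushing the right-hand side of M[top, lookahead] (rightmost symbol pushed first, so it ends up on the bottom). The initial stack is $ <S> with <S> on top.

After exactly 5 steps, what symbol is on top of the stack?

p

step 1: stack=$ <S>  input=r w p p $  — expand <S> -> r <F>
step 2: stack=$ <F> r  input=r w p p $  — match r
step 3: stack=$ <F>  input=w p p $  — expand <F> -> <G> p p
step 4: stack=$ p p <G>  input=w p p $  — expand <G> -> w
step 5: stack=$ p p w  input=w p p $  — match w
Stack after step 5: $ p p (top = p).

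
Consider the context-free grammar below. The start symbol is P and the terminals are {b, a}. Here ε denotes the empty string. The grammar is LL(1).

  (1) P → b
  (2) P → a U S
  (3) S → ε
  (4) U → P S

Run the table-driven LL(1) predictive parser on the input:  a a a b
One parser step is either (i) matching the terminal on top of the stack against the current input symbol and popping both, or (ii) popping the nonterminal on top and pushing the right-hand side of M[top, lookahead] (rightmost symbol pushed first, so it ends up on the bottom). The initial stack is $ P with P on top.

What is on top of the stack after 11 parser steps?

      Stack            Input      Action
   1  $ P              a a a b $  expand P → a U S
   2  $ S U a          a a a b $  match a
   3  $ S U            a a b $    expand U → P S
   4  $ S S P          a a b $    expand P → a U S
   5  $ S S S U a      a a b $    match a
   6  $ S S S U        a b $      expand U → P S
   7  $ S S S S P      a b $      expand P → a U S
   8  $ S S S S S U a  a b $      match a
   9  $ S S S S S U    b $        expand U → P S
  10  $ S S S S S S P  b $        expand P → b
  11  $ S S S S S S b  b $        match b
Stack after step 11: $ S S S S S S (top = S).

S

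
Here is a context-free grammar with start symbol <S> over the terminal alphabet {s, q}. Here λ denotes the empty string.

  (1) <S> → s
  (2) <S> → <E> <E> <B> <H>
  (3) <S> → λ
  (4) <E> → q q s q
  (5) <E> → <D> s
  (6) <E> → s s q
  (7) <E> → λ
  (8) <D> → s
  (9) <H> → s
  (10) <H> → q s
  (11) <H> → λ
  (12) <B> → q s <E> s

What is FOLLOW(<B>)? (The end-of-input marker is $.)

FIRST(<D>) = {s}
FIRST(<H>) = {λ, q, s}
FIRST(<B>) = {q}
FIRST(<E>) = {λ, q, s}  (via <D> s)
FIRST(<S>) = {λ, q, s}  (via <E> <E> <B> <H>)
FOLLOW(<S>) includes $ since <S> is the start symbol.
FOLLOW(<S>): <S> appears on no right-hand side. Thus FOLLOW(<S>) = {$}.
FOLLOW(<E>): in <S>→<E> <E> <B> <H> (occurrence 1), <E> is followed by <E> <B> <H> with FIRST {q, s}; in <S>→<E> <E> <B> <H> (occurrence 2), <E> is followed by <B> <H> with FIRST {q}; in <B>→q s <E> s, <E> is followed by s with FIRST {s}. Thus FOLLOW(<E>) = {q, s}.
FOLLOW(<D>): in <E>→<D> s, <D> is followed by s with FIRST {s}. Thus FOLLOW(<D>) = {s}.
FOLLOW(<H>): in <S>→<E> <E> <B> <H>, the suffix after <H> is empty, so FOLLOW(<H>) ⊇ FOLLOW(<S>) = {$}. Thus FOLLOW(<H>) = {$}.
FOLLOW(<B>): in <S>→<E> <E> <B> <H>, <B> is followed by <H> with FIRST {λ, q, s}; in <S>→<E> <E> <B> <H>, the suffix after <B> is nullable, so FOLLOW(<B>) ⊇ FOLLOW(<S>) = {$}. Thus FOLLOW(<B>) = {$, q, s}.

{$, q, s}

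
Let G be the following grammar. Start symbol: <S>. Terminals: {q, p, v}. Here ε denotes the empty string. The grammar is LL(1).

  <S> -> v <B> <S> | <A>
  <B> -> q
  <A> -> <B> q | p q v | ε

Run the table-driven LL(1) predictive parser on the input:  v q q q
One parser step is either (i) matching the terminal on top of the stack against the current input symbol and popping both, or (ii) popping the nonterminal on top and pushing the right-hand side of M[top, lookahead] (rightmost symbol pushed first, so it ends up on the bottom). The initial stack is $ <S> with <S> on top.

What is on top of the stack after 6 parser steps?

<B>

step 1: stack=$ <S>  input=v q q q $  — expand <S> -> v <B> <S>
step 2: stack=$ <S> <B> v  input=v q q q $  — match v
step 3: stack=$ <S> <B>  input=q q q $  — expand <B> -> q
step 4: stack=$ <S> q  input=q q q $  — match q
step 5: stack=$ <S>  input=q q $  — expand <S> -> <A>
step 6: stack=$ <A>  input=q q $  — expand <A> -> <B> q
Stack after step 6: $ q <B> (top = <B>).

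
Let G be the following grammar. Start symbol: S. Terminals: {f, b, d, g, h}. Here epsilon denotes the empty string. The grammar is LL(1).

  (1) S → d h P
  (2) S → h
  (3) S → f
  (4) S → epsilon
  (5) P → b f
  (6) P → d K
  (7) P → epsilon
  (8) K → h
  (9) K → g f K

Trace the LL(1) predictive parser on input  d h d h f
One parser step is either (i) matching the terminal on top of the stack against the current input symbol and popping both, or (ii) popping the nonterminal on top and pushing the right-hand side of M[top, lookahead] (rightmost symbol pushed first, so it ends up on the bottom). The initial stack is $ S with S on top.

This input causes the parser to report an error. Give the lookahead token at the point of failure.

f

step 1: stack=$ S  input=d h d h f $  — expand S → d h P
step 2: stack=$ P h d  input=d h d h f $  — match d
step 3: stack=$ P h  input=h d h f $  — match h
step 4: stack=$ P  input=d h f $  — expand P → d K
step 5: stack=$ K d  input=d h f $  — match d
step 6: stack=$ K  input=h f $  — expand K → h
step 7: stack=$ h  input=h f $  — match h
step 8: stack=$  input=f $  — error: stack empty but input remains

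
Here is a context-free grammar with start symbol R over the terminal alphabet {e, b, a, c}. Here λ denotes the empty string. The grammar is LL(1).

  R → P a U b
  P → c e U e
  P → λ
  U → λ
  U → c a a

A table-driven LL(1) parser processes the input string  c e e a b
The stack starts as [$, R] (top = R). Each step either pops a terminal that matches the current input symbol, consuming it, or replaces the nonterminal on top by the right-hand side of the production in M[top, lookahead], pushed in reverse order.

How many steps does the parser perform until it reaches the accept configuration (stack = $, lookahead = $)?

9

step 1: stack=$ R  input=c e e a b $  — expand R → P a U b
step 2: stack=$ b U a P  input=c e e a b $  — expand P → c e U e
step 3: stack=$ b U a e U e c  input=c e e a b $  — match c
step 4: stack=$ b U a e U e  input=e e a b $  — match e
step 5: stack=$ b U a e U  input=e a b $  — expand U → λ
step 6: stack=$ b U a e  input=e a b $  — match e
step 7: stack=$ b U a  input=a b $  — match a
step 8: stack=$ b U  input=b $  — expand U → λ
step 9: stack=$ b  input=b $  — match b
Accept reached after 9 steps.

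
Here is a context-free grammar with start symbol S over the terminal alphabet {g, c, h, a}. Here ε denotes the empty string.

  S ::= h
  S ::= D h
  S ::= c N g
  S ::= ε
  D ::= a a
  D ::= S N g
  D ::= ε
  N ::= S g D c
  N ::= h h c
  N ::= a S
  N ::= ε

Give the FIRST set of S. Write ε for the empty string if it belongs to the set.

FIRST(S): from S::=h we get {h}; from S::=D h we get {a, c, g, h}; from S::=c N g we get {c}; from S::=ε we get {ε}. So FIRST(S) = {ε, a, c, g, h}.
FIRST(N): from N::=S g D c we get {a, c, g, h}; from N::=h h c we get {h}; from N::=a S we get {a}; from N::=ε we get {ε}. So FIRST(N) = {ε, a, c, g, h}.
FIRST(D): from D::=a a we get {a}; from D::=S N g we get {a, c, g, h}; from D::=ε we get {ε}. So FIRST(D) = {ε, a, c, g, h}.

{ε, a, c, g, h}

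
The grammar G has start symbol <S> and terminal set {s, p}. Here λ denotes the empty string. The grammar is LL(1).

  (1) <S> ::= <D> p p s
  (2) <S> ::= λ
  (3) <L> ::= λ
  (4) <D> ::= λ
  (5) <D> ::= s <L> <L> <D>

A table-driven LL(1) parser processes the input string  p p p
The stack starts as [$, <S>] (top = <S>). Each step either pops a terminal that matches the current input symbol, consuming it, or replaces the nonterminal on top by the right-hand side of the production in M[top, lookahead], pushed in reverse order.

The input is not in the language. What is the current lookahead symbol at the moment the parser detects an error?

p

     Stack        Input    Action
  1  $ <S>        p p p $  expand <S> ::= <D> p p s
  2  $ s p p <D>  p p p $  expand <D> ::= λ
  3  $ s p p      p p p $  match p
  4  $ s p        p p $    match p
  5  $ s          p $      error: top is terminal s but lookahead is p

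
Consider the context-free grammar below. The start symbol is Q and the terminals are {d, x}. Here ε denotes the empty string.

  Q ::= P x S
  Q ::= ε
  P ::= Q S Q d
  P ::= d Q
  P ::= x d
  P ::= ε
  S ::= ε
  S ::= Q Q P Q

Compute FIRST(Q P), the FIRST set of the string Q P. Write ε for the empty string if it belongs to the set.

FIRST(Q): from Q::=P x S we get {d, x}; from Q::=ε we get {ε}. So FIRST(Q) = {ε, d, x}.
FIRST(P): from P::=Q S Q d we get {d, x}; from P::=d Q we get {d}; from P::=x d we get {x}; from P::=ε we get {ε}. So FIRST(P) = {ε, d, x}.
FIRST(S): from S::=ε we get {ε}; from S::=Q Q P Q we get {ε, d, x}. So FIRST(S) = {ε, d, x}.
FIRST(Q P): take FIRST of each symbol in turn, carrying on past any symbol whose FIRST contains ε; result {ε, d, x}.

{ε, d, x}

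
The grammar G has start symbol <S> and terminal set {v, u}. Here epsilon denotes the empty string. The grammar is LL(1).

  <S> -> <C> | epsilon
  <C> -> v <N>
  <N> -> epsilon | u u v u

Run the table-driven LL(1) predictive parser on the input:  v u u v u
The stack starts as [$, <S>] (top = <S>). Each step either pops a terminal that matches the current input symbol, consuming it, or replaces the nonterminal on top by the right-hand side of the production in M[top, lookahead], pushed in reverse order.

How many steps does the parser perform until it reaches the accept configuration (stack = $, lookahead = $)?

8

     Stack      Input        Action
  1  $ <S>      v u u v u $  expand <S> -> <C>
  2  $ <C>      v u u v u $  expand <C> -> v <N>
  3  $ <N> v    v u u v u $  match v
  4  $ <N>      u u v u $    expand <N> -> u u v u
  5  $ u v u u  u u v u $    match u
  6  $ u v u    u v u $      match u
  7  $ u v      v u $        match v
  8  $ u        u $          match u
Accept reached after 8 steps.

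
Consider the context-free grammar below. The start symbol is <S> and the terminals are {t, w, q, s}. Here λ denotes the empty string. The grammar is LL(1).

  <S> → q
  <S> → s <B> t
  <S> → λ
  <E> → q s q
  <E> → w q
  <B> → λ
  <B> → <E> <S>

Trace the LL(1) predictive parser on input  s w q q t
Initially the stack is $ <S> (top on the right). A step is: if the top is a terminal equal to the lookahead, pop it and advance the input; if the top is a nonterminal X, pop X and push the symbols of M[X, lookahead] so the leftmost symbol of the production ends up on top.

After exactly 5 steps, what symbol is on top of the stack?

     Stack        Input        Action
  1  $ <S>        s w q q t $  expand <S> → s <B> t
  2  $ t <B> s    s w q q t $  match s
  3  $ t <B>      w q q t $    expand <B> → <E> <S>
  4  $ t <S> <E>  w q q t $    expand <E> → w q
  5  $ t <S> q w  w q q t $    match w
Stack after step 5: $ t <S> q (top = q).

q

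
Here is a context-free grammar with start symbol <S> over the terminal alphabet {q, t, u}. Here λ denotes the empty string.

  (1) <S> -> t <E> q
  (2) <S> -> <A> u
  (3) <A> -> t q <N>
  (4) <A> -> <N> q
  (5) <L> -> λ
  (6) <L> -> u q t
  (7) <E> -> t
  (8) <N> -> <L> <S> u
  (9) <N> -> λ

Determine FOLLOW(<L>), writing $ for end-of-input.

{q, t, u}

FIRST(<L>) = {λ, u}
FIRST(<E>) = {t}
FIRST(<S>) = {q, t, u}  (via <A> u)
FIRST(<N>) = {λ, q, t, u}  (via <L> <S> u)
FIRST(<A>) = {q, t, u}  (via <N> q)
FOLLOW(<S>) includes $ since <S> is the start symbol.
FOLLOW(<S>): in <N>-><L> <S> u, <S> is followed by u with FIRST {u}. Thus FOLLOW(<S>) = {$, u}.
FOLLOW(<A>): in <S>-><A> u, <A> is followed by u with FIRST {u}. Thus FOLLOW(<A>) = {u}.
FOLLOW(<L>): in <N>-><L> <S> u, <L> is followed by <S> u with FIRST {q, t, u}. Thus FOLLOW(<L>) = {q, t, u}.
FOLLOW(<E>): in <S>->t <E> q, <E> is followed by q with FIRST {q}. Thus FOLLOW(<E>) = {q}.
FOLLOW(<N>): in <A>->t q <N>, the suffix after <N> is empty, so FOLLOW(<N>) ⊇ FOLLOW(<A>) = {u}; in <A>-><N> q, <N> is followed by q with FIRST {q}. Thus FOLLOW(<N>) = {q, u}.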